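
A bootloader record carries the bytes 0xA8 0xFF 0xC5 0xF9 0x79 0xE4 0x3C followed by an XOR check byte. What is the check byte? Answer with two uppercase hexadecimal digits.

XOR the bytes together:
  start with 0xA8
  0xA8 ⊕ 0xFF = 0x57
  0x57 ⊕ 0xC5 = 0x92
  0x92 ⊕ 0xF9 = 0x6B
  0x6B ⊕ 0x79 = 0x12
  0x12 ⊕ 0xE4 = 0xF6
  0xF6 ⊕ 0x3C = 0xCA

CA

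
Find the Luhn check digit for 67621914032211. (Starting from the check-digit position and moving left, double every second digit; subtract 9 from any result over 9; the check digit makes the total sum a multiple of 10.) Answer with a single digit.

Partial digits right→left: 1 1 2 2 3 0 4 1 9 1 2 6 7 6
Double every second digit counting from the check-digit position (so the 1st, 3rd, 5th, ... of the partial from the right).
  doubled (with −9 where >9): 2 4 6 8 9 4 5 → sum 38
  kept as-is: 1 2 0 1 1 6 6 → sum 17
Total = 38 + 17 = 55.
Check digit = (10 − (55 mod 10)) mod 10 = 5.

5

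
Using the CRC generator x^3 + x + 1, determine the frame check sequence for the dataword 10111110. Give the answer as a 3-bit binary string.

100

Append 3 zeros: 10111110000. Divide by 1011 (XOR where the leading bit is 1):
  pos 0: 1011 XOR 1011 = 0000
  pos 4: 1110 XOR 1011 = 0101
  pos 5: 1010 XOR 1011 = 0001
Remainder (last 3 bits) = 100. This is the CRC / FCS.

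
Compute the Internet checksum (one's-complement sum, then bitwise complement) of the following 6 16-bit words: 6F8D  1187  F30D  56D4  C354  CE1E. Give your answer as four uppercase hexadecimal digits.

One's-complement addition (fold any carry out of bit 15 back into bit 0):
  0x6F8D + 0x1187 = 0x08114
  0x8114 + 0xF30D = 0x17421 → wrap carry → 0x7422
  0x7422 + 0x56D4 = 0x0CAF6
  0xCAF6 + 0xC354 = 0x18E4A → wrap carry → 0x8E4B
  0x8E4B + 0xCE1E = 0x15C69 → wrap carry → 0x5C6A
One's-complement sum = 0x5C6A.
Checksum = ~0x5C6A & 0xFFFF = 0xA395.

A395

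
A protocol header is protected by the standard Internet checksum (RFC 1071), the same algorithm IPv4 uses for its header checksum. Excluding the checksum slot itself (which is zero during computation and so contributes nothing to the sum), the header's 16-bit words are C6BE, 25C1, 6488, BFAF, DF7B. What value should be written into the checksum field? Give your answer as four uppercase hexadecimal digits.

0FCC

One's-complement addition (fold any carry out of bit 15 back into bit 0):
  0xC6BE + 0x25C1 = 0x0EC7F
  0xEC7F + 0x6488 = 0x15107 → wrap carry → 0x5108
  0x5108 + 0xBFAF = 0x110B7 → wrap carry → 0x10B8
  0x10B8 + 0xDF7B = 0x0F033
One's-complement sum = 0xF033.
Checksum = ~0xF033 & 0xFFFF = 0x0FCC.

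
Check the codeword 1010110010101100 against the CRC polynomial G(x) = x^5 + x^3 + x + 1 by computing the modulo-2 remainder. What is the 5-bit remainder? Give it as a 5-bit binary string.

Modulo-2 division of 1010110010101100 by 101011:
  pos 0: 101011 XOR 101011 = 000000
  pos 8: 101011 XOR 101011 = 000000
Remainder = 00000 (zero — the frame passes the CRC check).

00000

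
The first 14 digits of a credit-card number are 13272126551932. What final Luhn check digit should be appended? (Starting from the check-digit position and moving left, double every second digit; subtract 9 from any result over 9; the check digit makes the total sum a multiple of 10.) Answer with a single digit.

4

Partial digits right→left: 2 3 9 1 5 5 6 2 1 2 7 2 3 1
Double every second digit counting from the check-digit position (so the 1st, 3rd, 5th, ... of the partial from the right).
  doubled (with −9 where >9): 4 9 1 3 2 5 6 → sum 30
  kept as-is: 3 1 5 2 2 2 1 → sum 16
Total = 30 + 16 = 46.
Check digit = (10 − (46 mod 10)) mod 10 = 4.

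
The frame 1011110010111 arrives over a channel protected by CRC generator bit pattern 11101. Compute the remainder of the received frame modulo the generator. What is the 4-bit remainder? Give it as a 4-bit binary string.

Modulo-2 division of 1011110010111 by 11101:
  pos 0: 10111 XOR 11101 = 01010
  pos 1: 10101 XOR 11101 = 01000
  pos 2: 10000 XOR 11101 = 01101
  pos 3: 11010 XOR 11101 = 00111
  pos 5: 11110 XOR 11101 = 00011
  pos 8: 11111 XOR 11101 = 00010
Remainder = 0010 (nonzero — an error is detected).

0010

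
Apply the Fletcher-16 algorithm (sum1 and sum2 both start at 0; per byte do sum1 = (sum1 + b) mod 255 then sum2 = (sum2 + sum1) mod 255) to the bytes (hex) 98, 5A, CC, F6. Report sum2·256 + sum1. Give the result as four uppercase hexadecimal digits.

Running sums (mod 255):
  after byte 0 (98): sum1=152, sum2=152
  after byte 1 (5A): sum1=242, sum2=139
  after byte 2 (CC): sum1=191, sum2=75
  after byte 3 (F6): sum1=182, sum2=2
Checksum = sum2·256 + sum1 = 2·256 + 182 = 694 = 0x02B6.

02B6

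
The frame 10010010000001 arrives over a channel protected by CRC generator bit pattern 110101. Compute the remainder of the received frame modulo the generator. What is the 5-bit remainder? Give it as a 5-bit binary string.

00000

Modulo-2 division of 10010010000001 by 110101:
  pos 0: 100100 XOR 110101 = 010001
  pos 1: 100011 XOR 110101 = 010110
  pos 2: 101100 XOR 110101 = 011001
  pos 3: 110010 XOR 110101 = 000111
  pos 6: 111000 XOR 110101 = 001101
  pos 8: 110101 XOR 110101 = 000000
Remainder = 00000 (zero — the frame passes the CRC check).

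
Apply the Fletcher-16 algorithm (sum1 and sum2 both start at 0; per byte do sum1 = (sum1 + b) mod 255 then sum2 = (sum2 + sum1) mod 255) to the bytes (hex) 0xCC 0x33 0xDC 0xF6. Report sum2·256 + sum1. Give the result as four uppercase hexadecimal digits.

7DD3

Running sums (mod 255):
  after byte 0 (0xCC): sum1=204, sum2=204
  after byte 1 (0x33): sum1=0, sum2=204
  after byte 2 (0xDC): sum1=220, sum2=169
  after byte 3 (0xF6): sum1=211, sum2=125
Checksum = sum2·256 + sum1 = 125·256 + 211 = 32211 = 0x7DD3.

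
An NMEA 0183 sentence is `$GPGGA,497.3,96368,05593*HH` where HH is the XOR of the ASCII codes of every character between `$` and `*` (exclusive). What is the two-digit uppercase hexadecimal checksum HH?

55

XOR the ASCII codes of the payload characters:
  'G' = 0x47 → acc = 0x47
  'P' = 0x50 → acc = 0x17
  'G' = 0x47 → acc = 0x50
  'G' = 0x47 → acc = 0x17
  'A' = 0x41 → acc = 0x56
  ',' = 0x2C → acc = 0x7A
  '4' = 0x34 → acc = 0x4E
  '9' = 0x39 → acc = 0x77
  '7' = 0x37 → acc = 0x40
  '.' = 0x2E → acc = 0x6E
  '3' = 0x33 → acc = 0x5D
  ',' = 0x2C → acc = 0x71
  '9' = 0x39 → acc = 0x48
  '6' = 0x36 → acc = 0x7E
  '3' = 0x33 → acc = 0x4D
  '6' = 0x36 → acc = 0x7B
  '8' = 0x38 → acc = 0x43
  ',' = 0x2C → acc = 0x6F
  '0' = 0x30 → acc = 0x5F
  '5' = 0x35 → acc = 0x6A
  '5' = 0x35 → acc = 0x5F
  '9' = 0x39 → acc = 0x66
  '3' = 0x33 → acc = 0x55
Checksum = 0x55.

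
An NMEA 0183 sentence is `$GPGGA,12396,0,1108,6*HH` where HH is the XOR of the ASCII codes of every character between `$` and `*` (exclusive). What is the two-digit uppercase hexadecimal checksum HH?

67

XOR the ASCII codes of the payload characters:
  'G' = 0x47 → acc = 0x47
  'P' = 0x50 → acc = 0x17
  'G' = 0x47 → acc = 0x50
  'G' = 0x47 → acc = 0x17
  'A' = 0x41 → acc = 0x56
  ',' = 0x2C → acc = 0x7A
  '1' = 0x31 → acc = 0x4B
  '2' = 0x32 → acc = 0x79
  '3' = 0x33 → acc = 0x4A
  '9' = 0x39 → acc = 0x73
  '6' = 0x36 → acc = 0x45
  ',' = 0x2C → acc = 0x69
  '0' = 0x30 → acc = 0x59
  ',' = 0x2C → acc = 0x75
  '1' = 0x31 → acc = 0x44
  '1' = 0x31 → acc = 0x75
  '0' = 0x30 → acc = 0x45
  '8' = 0x38 → acc = 0x7D
  ',' = 0x2C → acc = 0x51
  '6' = 0x36 → acc = 0x67
Checksum = 0x67.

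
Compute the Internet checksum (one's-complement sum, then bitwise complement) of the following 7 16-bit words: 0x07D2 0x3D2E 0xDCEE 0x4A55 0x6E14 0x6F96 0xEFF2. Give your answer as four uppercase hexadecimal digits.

One's-complement addition (fold any carry out of bit 15 back into bit 0):
  0x07D2 + 0x3D2E = 0x04500
  0x4500 + 0xDCEE = 0x121EE → wrap carry → 0x21EF
  0x21EF + 0x4A55 = 0x06C44
  0x6C44 + 0x6E14 = 0x0DA58
  0xDA58 + 0x6F96 = 0x149EE → wrap carry → 0x49EF
  0x49EF + 0xEFF2 = 0x139E1 → wrap carry → 0x39E2
One's-complement sum = 0x39E2.
Checksum = ~0x39E2 & 0xFFFF = 0xC61D.

C61D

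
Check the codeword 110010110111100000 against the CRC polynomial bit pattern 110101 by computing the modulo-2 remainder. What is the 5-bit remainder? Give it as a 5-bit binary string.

10101

Modulo-2 division of 110010110111100000 by 110101:
  pos 0: 110010 XOR 110101 = 000111
  pos 3: 111110 XOR 110101 = 001011
  pos 5: 101111 XOR 110101 = 011010
  pos 6: 110101 XOR 110101 = 000000
  pos 12: 100000 XOR 110101 = 010101
Remainder = 10101 (nonzero — an error is detected).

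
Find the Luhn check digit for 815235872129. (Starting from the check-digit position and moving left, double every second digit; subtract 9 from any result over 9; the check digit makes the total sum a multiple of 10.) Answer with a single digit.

Partial digits right→left: 9 2 1 2 7 8 5 3 2 5 1 8
Double every second digit counting from the check-digit position (so the 1st, 3rd, 5th, ... of the partial from the right).
  doubled (with −9 where >9): 9 2 5 1 4 2 → sum 23
  kept as-is: 2 2 8 3 5 8 → sum 28
Total = 23 + 28 = 51.
Check digit = (10 − (51 mod 10)) mod 10 = 9.

9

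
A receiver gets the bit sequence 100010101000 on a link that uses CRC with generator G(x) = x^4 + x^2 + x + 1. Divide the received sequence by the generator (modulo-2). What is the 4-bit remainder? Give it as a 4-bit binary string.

0000

Modulo-2 division of 100010101000 by 10111:
  pos 0: 10001 XOR 10111 = 00110
  pos 2: 11001 XOR 10111 = 01110
  pos 3: 11100 XOR 10111 = 01011
  pos 4: 10111 XOR 10111 = 00000
Remainder = 0000 (zero — the frame passes the CRC check).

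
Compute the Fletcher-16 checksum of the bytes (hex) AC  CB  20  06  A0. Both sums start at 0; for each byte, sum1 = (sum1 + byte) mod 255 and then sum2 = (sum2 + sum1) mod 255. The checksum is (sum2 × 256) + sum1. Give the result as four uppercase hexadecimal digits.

9B3F

Running sums (mod 255):
  after byte 0 (AC): sum1=172, sum2=172
  after byte 1 (CB): sum1=120, sum2=37
  after byte 2 (20): sum1=152, sum2=189
  after byte 3 (06): sum1=158, sum2=92
  after byte 4 (A0): sum1=63, sum2=155
Checksum = sum2·256 + sum1 = 155·256 + 63 = 39743 = 0x9B3F.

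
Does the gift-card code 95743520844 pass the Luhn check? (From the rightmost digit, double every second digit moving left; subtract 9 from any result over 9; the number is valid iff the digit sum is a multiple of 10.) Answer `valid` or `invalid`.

invalid

From the right, keep odd positions and double even positions (subtract 9 from any doubled value over 9):
  doubled (positions 2,4,...): 8 0 1 8 1 → sum 18
  kept (positions 1,3,...): 4 8 2 3 7 9 → sum 33
Total = 51.
51 mod 10 = 1, so the number is invalid.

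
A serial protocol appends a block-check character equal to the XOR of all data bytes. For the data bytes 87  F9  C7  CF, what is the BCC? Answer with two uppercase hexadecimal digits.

76

XOR the bytes together:
  start with 0x87
  0x87 ⊕ 0xF9 = 0x7E
  0x7E ⊕ 0xC7 = 0xB9
  0xB9 ⊕ 0xCF = 0x76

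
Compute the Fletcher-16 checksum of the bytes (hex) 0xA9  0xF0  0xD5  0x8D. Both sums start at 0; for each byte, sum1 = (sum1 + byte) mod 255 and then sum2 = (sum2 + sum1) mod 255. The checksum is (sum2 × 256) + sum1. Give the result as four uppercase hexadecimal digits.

Running sums (mod 255):
  after byte 0 (0xA9): sum1=169, sum2=169
  after byte 1 (0xF0): sum1=154, sum2=68
  after byte 2 (0xD5): sum1=112, sum2=180
  after byte 3 (0x8D): sum1=253, sum2=178
Checksum = sum2·256 + sum1 = 178·256 + 253 = 45821 = 0xB2FD.

B2FD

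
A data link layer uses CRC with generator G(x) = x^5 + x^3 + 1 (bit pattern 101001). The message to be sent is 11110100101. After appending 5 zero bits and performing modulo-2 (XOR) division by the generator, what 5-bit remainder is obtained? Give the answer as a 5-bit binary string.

11001

Append 5 zeros: 1111010010100000. Divide by 101001 (XOR where the leading bit is 1):
  pos 0: 111101 XOR 101001 = 010100
  pos 1: 101000 XOR 101001 = 000001
  pos 6: 101010 XOR 101001 = 000011
  pos 10: 110000 XOR 101001 = 011001
Remainder (last 5 bits) = 11001. This is the CRC / FCS.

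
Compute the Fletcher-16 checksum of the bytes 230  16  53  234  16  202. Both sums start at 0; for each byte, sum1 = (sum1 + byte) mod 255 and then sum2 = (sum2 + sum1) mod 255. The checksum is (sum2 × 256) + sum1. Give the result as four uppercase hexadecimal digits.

3AF1

Running sums (mod 255):
  after byte 0 (230): sum1=230, sum2=230
  after byte 1 (16): sum1=246, sum2=221
  after byte 2 (53): sum1=44, sum2=10
  after byte 3 (234): sum1=23, sum2=33
  after byte 4 (16): sum1=39, sum2=72
  after byte 5 (202): sum1=241, sum2=58
Checksum = sum2·256 + sum1 = 58·256 + 241 = 15089 = 0x3AF1.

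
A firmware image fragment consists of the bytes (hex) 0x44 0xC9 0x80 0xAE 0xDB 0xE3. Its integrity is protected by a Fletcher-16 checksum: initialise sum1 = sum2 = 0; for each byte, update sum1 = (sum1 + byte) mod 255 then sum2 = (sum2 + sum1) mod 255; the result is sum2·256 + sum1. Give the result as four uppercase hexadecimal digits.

34FC

Running sums (mod 255):
  after byte 0 (0x44): sum1=68, sum2=68
  after byte 1 (0xC9): sum1=14, sum2=82
  after byte 2 (0x80): sum1=142, sum2=224
  after byte 3 (0xAE): sum1=61, sum2=30
  after byte 4 (0xDB): sum1=25, sum2=55
  after byte 5 (0xE3): sum1=252, sum2=52
Checksum = sum2·256 + sum1 = 52·256 + 252 = 13564 = 0x34FC.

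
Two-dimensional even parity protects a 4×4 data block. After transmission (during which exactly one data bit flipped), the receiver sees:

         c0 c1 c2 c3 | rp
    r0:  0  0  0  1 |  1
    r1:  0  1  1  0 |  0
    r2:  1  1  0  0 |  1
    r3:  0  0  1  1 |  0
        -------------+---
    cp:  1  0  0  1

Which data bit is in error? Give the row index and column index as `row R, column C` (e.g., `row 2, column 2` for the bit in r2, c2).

Recompute each row's even parity and compare to rp:
  r0: data parity 1, sent rp 1 → ok
  r1: data parity 0, sent rp 0 → ok
  r2: data parity 0, sent rp 1 → mismatch
  r3: data parity 0, sent rp 0 → ok
Recompute each column's even parity and compare to cp:
  c0: data parity 1, sent cp 1 → ok
  c1: data parity 0, sent cp 0 → ok
  c2: data parity 0, sent cp 0 → ok
  c3: data parity 0, sent cp 1 → mismatch
Exactly one row (r2) and one column (c3) fail → the flipped bit is at their intersection.

row 2, column 3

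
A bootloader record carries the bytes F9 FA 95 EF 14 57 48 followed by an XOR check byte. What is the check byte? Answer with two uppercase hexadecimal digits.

XOR the bytes together:
  start with 0xF9
  0xF9 ⊕ 0xFA = 0x03
  0x03 ⊕ 0x95 = 0x96
  0x96 ⊕ 0xEF = 0x79
  0x79 ⊕ 0x14 = 0x6D
  0x6D ⊕ 0x57 = 0x3A
  0x3A ⊕ 0x48 = 0x72

72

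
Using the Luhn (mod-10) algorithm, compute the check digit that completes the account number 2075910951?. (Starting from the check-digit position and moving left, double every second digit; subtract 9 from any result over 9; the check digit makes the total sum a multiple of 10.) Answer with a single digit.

3

Partial digits right→left: 1 5 9 0 1 9 5 7 0 2
Double every second digit counting from the check-digit position (so the 1st, 3rd, 5th, ... of the partial from the right).
  doubled (with −9 where >9): 2 9 2 1 0 → sum 14
  kept as-is: 5 0 9 7 2 → sum 23
Total = 14 + 23 = 37.
Check digit = (10 − (37 mod 10)) mod 10 = 3.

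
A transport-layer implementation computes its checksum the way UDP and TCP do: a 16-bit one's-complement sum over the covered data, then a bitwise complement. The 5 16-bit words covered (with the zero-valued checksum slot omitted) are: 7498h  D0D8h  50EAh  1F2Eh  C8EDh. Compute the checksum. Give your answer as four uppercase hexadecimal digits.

One's-complement addition (fold any carry out of bit 15 back into bit 0):
  0x7498 + 0xD0D8 = 0x14570 → wrap carry → 0x4571
  0x4571 + 0x50EA = 0x0965B
  0x965B + 0x1F2E = 0x0B589
  0xB589 + 0xC8ED = 0x17E76 → wrap carry → 0x7E77
One's-complement sum = 0x7E77.
Checksum = ~0x7E77 & 0xFFFF = 0x8188.

8188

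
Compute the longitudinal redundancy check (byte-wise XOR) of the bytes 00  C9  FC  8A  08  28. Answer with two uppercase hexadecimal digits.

9F

XOR the bytes together:
  start with 0x00
  0x00 ⊕ 0xC9 = 0xC9
  0xC9 ⊕ 0xFC = 0x35
  0x35 ⊕ 0x8A = 0xBF
  0xBF ⊕ 0x08 = 0xB7
  0xB7 ⊕ 0x28 = 0x9F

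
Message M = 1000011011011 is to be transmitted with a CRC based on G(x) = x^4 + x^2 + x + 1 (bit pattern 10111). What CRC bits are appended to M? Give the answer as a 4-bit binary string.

Append 4 zeros: 10000110110110000. Divide by 10111 (XOR where the leading bit is 1):
  pos 0: 10000 XOR 10111 = 00111
  pos 2: 11111 XOR 10111 = 01000
  pos 3: 10000 XOR 10111 = 00111
  pos 5: 11111 XOR 10111 = 01000
  pos 6: 10000 XOR 10111 = 00111
  pos 8: 11111 XOR 10111 = 01000
  pos 9: 10000 XOR 10111 = 00111
  pos 11: 11100 XOR 10111 = 01011
  pos 12: 10110 XOR 10111 = 00001
Remainder (last 4 bits) = 0001. This is the CRC / FCS.

0001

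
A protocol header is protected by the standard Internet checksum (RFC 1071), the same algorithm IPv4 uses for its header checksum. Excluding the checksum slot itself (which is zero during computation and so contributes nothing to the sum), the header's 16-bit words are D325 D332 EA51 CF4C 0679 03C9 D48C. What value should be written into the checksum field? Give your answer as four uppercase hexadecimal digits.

C139

One's-complement addition (fold any carry out of bit 15 back into bit 0):
  0xD325 + 0xD332 = 0x1A657 → wrap carry → 0xA658
  0xA658 + 0xEA51 = 0x190A9 → wrap carry → 0x90AA
  0x90AA + 0xCF4C = 0x15FF6 → wrap carry → 0x5FF7
  0x5FF7 + 0x0679 = 0x06670
  0x6670 + 0x03C9 = 0x06A39
  0x6A39 + 0xD48C = 0x13EC5 → wrap carry → 0x3EC6
One's-complement sum = 0x3EC6.
Checksum = ~0x3EC6 & 0xFFFF = 0xC139.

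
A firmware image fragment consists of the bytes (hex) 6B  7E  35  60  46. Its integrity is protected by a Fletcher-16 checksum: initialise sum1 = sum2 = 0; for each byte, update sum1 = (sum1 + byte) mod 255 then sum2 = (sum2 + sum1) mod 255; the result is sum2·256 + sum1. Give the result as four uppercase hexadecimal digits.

B9C5

Running sums (mod 255):
  after byte 0 (6B): sum1=107, sum2=107
  after byte 1 (7E): sum1=233, sum2=85
  after byte 2 (35): sum1=31, sum2=116
  after byte 3 (60): sum1=127, sum2=243
  after byte 4 (46): sum1=197, sum2=185
Checksum = sum2·256 + sum1 = 185·256 + 197 = 47557 = 0xB9C5.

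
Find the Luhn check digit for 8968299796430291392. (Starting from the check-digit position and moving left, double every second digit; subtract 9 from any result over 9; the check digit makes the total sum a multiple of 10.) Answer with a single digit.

Partial digits right→left: 2 9 3 1 9 2 0 3 4 6 9 7 9 9 2 8 6 9 8
Double every second digit counting from the check-digit position (so the 1st, 3rd, 5th, ... of the partial from the right).
  doubled (with −9 where >9): 4 6 9 0 8 9 9 4 3 7 → sum 59
  kept as-is: 9 1 2 3 6 7 9 8 9 → sum 54
Total = 59 + 54 = 113.
Check digit = (10 − (113 mod 10)) mod 10 = 7.

7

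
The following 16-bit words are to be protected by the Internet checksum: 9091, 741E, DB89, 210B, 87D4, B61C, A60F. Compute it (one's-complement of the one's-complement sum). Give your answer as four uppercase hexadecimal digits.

One's-complement addition (fold any carry out of bit 15 back into bit 0):
  0x9091 + 0x741E = 0x104AF → wrap carry → 0x04B0
  0x04B0 + 0xDB89 = 0x0E039
  0xE039 + 0x210B = 0x10144 → wrap carry → 0x0145
  0x0145 + 0x87D4 = 0x08919
  0x8919 + 0xB61C = 0x13F35 → wrap carry → 0x3F36
  0x3F36 + 0xA60F = 0x0E545
One's-complement sum = 0xE545.
Checksum = ~0xE545 & 0xFFFF = 0x1ABA.

1ABA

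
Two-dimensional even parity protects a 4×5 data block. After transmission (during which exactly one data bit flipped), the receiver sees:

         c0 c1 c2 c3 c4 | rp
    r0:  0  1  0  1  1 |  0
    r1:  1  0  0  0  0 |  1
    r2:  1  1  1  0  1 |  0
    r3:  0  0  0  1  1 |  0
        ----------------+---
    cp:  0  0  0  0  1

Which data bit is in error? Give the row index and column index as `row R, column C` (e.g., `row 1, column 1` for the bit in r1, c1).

row 0, column 2

Recompute each row's even parity and compare to rp:
  r0: data parity 1, sent rp 0 → mismatch
  r1: data parity 1, sent rp 1 → ok
  r2: data parity 0, sent rp 0 → ok
  r3: data parity 0, sent rp 0 → ok
Recompute each column's even parity and compare to cp:
  c0: data parity 0, sent cp 0 → ok
  c1: data parity 0, sent cp 0 → ok
  c2: data parity 1, sent cp 0 → mismatch
  c3: data parity 0, sent cp 0 → ok
  c4: data parity 1, sent cp 1 → ok
Exactly one row (r0) and one column (c2) fail → the flipped bit is at their intersection.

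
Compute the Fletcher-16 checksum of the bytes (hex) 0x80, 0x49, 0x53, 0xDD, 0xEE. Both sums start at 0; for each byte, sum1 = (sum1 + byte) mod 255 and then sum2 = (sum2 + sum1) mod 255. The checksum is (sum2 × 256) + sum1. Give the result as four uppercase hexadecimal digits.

Running sums (mod 255):
  after byte 0 (0x80): sum1=128, sum2=128
  after byte 1 (0x49): sum1=201, sum2=74
  after byte 2 (0x53): sum1=29, sum2=103
  after byte 3 (0xDD): sum1=250, sum2=98
  after byte 4 (0xEE): sum1=233, sum2=76
Checksum = sum2·256 + sum1 = 76·256 + 233 = 19689 = 0x4CE9.

4CE9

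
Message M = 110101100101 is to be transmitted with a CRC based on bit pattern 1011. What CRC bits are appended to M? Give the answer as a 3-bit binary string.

Append 3 zeros: 110101100101000. Divide by 1011 (XOR where the leading bit is 1):
  pos 0: 1101 XOR 1011 = 0110
  pos 1: 1100 XOR 1011 = 0111
  pos 2: 1111 XOR 1011 = 0100
  pos 3: 1001 XOR 1011 = 0010
  pos 5: 1000 XOR 1011 = 0011
  pos 7: 1110 XOR 1011 = 0101
  pos 8: 1011 XOR 1011 = 0000
Remainder (last 3 bits) = 000. This is the CRC / FCS.

000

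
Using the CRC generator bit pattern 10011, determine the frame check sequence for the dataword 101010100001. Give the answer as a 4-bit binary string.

1011

Append 4 zeros: 1010101000010000. Divide by 10011 (XOR where the leading bit is 1):
  pos 0: 10101 XOR 10011 = 00110
  pos 2: 11001 XOR 10011 = 01010
  pos 3: 10100 XOR 10011 = 00111
  pos 5: 11100 XOR 10011 = 01111
  pos 6: 11110 XOR 10011 = 01101
  pos 7: 11011 XOR 10011 = 01000
  pos 8: 10000 XOR 10011 = 00011
  pos 11: 11000 XOR 10011 = 01011
Remainder (last 4 bits) = 1011. This is the CRC / FCS.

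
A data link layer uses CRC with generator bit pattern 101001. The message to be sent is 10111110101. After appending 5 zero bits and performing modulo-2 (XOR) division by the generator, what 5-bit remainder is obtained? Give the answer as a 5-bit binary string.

Append 5 zeros: 1011111010100000. Divide by 101001 (XOR where the leading bit is 1):
  pos 0: 101111 XOR 101001 = 000110
  pos 3: 110101 XOR 101001 = 011100
  pos 4: 111000 XOR 101001 = 010001
  pos 5: 100011 XOR 101001 = 001010
  pos 7: 101000 XOR 101001 = 000001
Remainder (last 5 bits) = 01000. This is the CRC / FCS.

01000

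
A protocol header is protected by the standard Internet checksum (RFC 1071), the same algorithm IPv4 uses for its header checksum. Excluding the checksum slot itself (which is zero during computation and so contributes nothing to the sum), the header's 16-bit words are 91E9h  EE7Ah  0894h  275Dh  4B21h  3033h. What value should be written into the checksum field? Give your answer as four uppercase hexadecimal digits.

One's-complement addition (fold any carry out of bit 15 back into bit 0):
  0x91E9 + 0xEE7A = 0x18063 → wrap carry → 0x8064
  0x8064 + 0x0894 = 0x088F8
  0x88F8 + 0x275D = 0x0B055
  0xB055 + 0x4B21 = 0x0FB76
  0xFB76 + 0x3033 = 0x12BA9 → wrap carry → 0x2BAA
One's-complement sum = 0x2BAA.
Checksum = ~0x2BAA & 0xFFFF = 0xD455.

D455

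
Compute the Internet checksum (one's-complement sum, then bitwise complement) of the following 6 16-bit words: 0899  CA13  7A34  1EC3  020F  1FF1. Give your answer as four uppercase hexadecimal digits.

725B

One's-complement addition (fold any carry out of bit 15 back into bit 0):
  0x0899 + 0xCA13 = 0x0D2AC
  0xD2AC + 0x7A34 = 0x14CE0 → wrap carry → 0x4CE1
  0x4CE1 + 0x1EC3 = 0x06BA4
  0x6BA4 + 0x020F = 0x06DB3
  0x6DB3 + 0x1FF1 = 0x08DA4
One's-complement sum = 0x8DA4.
Checksum = ~0x8DA4 & 0xFFFF = 0x725B.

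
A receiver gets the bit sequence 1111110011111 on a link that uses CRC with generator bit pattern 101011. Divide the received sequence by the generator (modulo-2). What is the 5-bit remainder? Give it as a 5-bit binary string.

01110

Modulo-2 division of 1111110011111 by 101011:
  pos 0: 111111 XOR 101011 = 010100
  pos 1: 101000 XOR 101011 = 000011
  pos 5: 110111 XOR 101011 = 011100
  pos 6: 111001 XOR 101011 = 010010
  pos 7: 100101 XOR 101011 = 001110
Remainder = 01110 (nonzero — an error is detected).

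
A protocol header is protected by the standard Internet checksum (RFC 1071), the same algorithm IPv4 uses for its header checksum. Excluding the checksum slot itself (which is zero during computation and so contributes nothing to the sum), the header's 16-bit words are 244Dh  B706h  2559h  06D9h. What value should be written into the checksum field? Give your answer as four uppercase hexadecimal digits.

F879

One's-complement addition (fold any carry out of bit 15 back into bit 0):
  0x244D + 0xB706 = 0x0DB53
  0xDB53 + 0x2559 = 0x100AC → wrap carry → 0x00AD
  0x00AD + 0x06D9 = 0x00786
One's-complement sum = 0x0786.
Checksum = ~0x0786 & 0xFFFF = 0xF879.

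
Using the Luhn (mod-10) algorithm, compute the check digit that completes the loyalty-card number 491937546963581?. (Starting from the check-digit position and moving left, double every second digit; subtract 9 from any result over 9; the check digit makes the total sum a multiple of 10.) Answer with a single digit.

5

Partial digits right→left: 1 8 5 3 6 9 6 4 5 7 3 9 1 9 4
Double every second digit counting from the check-digit position (so the 1st, 3rd, 5th, ... of the partial from the right).
  doubled (with −9 where >9): 2 1 3 3 1 6 2 8 → sum 26
  kept as-is: 8 3 9 4 7 9 9 → sum 49
Total = 26 + 49 = 75.
Check digit = (10 − (75 mod 10)) mod 10 = 5.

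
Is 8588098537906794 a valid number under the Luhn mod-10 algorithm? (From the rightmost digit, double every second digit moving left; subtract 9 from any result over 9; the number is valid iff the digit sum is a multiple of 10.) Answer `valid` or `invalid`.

From the right, keep odd positions and double even positions (subtract 9 from any doubled value over 9):
  doubled (positions 2,4,...): 9 3 9 6 7 0 7 7 → sum 48
  kept (positions 1,3,...): 4 7 0 7 5 9 8 5 → sum 45
Total = 93.
93 mod 10 = 3, so the number is invalid.

invalid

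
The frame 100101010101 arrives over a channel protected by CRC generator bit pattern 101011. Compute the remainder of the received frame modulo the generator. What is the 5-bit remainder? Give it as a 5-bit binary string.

00000

Modulo-2 division of 100101010101 by 101011:
  pos 0: 100101 XOR 101011 = 001110
  pos 2: 111001 XOR 101011 = 010010
  pos 3: 100100 XOR 101011 = 001111
  pos 5: 111110 XOR 101011 = 010101
  pos 6: 101011 XOR 101011 = 000000
Remainder = 00000 (zero — the frame passes the CRC check).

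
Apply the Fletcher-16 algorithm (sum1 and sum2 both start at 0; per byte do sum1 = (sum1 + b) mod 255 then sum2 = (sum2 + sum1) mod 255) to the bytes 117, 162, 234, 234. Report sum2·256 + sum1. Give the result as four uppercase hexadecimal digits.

7EED

Running sums (mod 255):
  after byte 0 (117): sum1=117, sum2=117
  after byte 1 (162): sum1=24, sum2=141
  after byte 2 (234): sum1=3, sum2=144
  after byte 3 (234): sum1=237, sum2=126
Checksum = sum2·256 + sum1 = 126·256 + 237 = 32493 = 0x7EED.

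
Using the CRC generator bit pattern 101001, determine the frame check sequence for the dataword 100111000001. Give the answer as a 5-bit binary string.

00001

Append 5 zeros: 10011100000100000. Divide by 101001 (XOR where the leading bit is 1):
  pos 0: 100111 XOR 101001 = 001110
  pos 2: 111000 XOR 101001 = 010001
  pos 3: 100010 XOR 101001 = 001011
  pos 5: 101100 XOR 101001 = 000101
  pos 8: 101100 XOR 101001 = 000101
  pos 11: 101000 XOR 101001 = 000001
Remainder (last 5 bits) = 00001. This is the CRC / FCS.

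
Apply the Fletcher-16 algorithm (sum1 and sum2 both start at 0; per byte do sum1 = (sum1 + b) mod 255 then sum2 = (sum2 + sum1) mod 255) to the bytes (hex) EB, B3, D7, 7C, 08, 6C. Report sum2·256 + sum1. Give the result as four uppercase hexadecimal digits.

5B68

Running sums (mod 255):
  after byte 0 (EB): sum1=235, sum2=235
  after byte 1 (B3): sum1=159, sum2=139
  after byte 2 (D7): sum1=119, sum2=3
  after byte 3 (7C): sum1=243, sum2=246
  after byte 4 (08): sum1=251, sum2=242
  after byte 5 (6C): sum1=104, sum2=91
Checksum = sum2·256 + sum1 = 91·256 + 104 = 23400 = 0x5B68.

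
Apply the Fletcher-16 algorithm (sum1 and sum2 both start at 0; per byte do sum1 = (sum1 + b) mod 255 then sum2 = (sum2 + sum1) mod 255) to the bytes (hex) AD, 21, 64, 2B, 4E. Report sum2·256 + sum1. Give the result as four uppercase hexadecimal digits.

Running sums (mod 255):
  after byte 0 (AD): sum1=173, sum2=173
  after byte 1 (21): sum1=206, sum2=124
  after byte 2 (64): sum1=51, sum2=175
  after byte 3 (2B): sum1=94, sum2=14
  after byte 4 (4E): sum1=172, sum2=186
Checksum = sum2·256 + sum1 = 186·256 + 172 = 47788 = 0xBAAC.

BAAC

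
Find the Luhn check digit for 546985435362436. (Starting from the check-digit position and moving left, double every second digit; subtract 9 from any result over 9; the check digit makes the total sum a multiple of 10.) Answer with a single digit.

7

Partial digits right→left: 6 3 4 2 6 3 5 3 4 5 8 9 6 4 5
Double every second digit counting from the check-digit position (so the 1st, 3rd, 5th, ... of the partial from the right).
  doubled (with −9 where >9): 3 8 3 1 8 7 3 1 → sum 34
  kept as-is: 3 2 3 3 5 9 4 → sum 29
Total = 34 + 29 = 63.
Check digit = (10 − (63 mod 10)) mod 10 = 7.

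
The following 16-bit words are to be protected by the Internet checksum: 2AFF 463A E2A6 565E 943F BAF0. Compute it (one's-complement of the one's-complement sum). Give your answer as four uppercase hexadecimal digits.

0691

One's-complement addition (fold any carry out of bit 15 back into bit 0):
  0x2AFF + 0x463A = 0x07139
  0x7139 + 0xE2A6 = 0x153DF → wrap carry → 0x53E0
  0x53E0 + 0x565E = 0x0AA3E
  0xAA3E + 0x943F = 0x13E7D → wrap carry → 0x3E7E
  0x3E7E + 0xBAF0 = 0x0F96E
One's-complement sum = 0xF96E.
Checksum = ~0xF96E & 0xFFFF = 0x0691.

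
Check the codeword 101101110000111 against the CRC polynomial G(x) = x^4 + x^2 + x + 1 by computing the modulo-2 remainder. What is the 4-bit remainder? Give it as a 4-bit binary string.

1000

Modulo-2 division of 101101110000111 by 10111:
  pos 0: 10110 XOR 10111 = 00001
  pos 4: 11110 XOR 10111 = 01001
  pos 5: 10010 XOR 10111 = 00101
  pos 7: 10100 XOR 10111 = 00011
  pos 10: 11111 XOR 10111 = 01000
Remainder = 1000 (nonzero — an error is detected).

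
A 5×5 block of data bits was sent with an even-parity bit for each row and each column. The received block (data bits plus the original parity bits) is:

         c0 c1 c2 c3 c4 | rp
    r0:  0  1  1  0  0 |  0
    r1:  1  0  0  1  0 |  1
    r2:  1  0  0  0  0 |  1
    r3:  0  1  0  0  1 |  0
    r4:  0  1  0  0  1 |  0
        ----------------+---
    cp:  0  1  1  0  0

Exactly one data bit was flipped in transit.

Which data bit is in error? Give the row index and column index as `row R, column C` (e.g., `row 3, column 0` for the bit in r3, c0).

row 1, column 3

Recompute each row's even parity and compare to rp:
  r0: data parity 0, sent rp 0 → ok
  r1: data parity 0, sent rp 1 → mismatch
  r2: data parity 1, sent rp 1 → ok
  r3: data parity 0, sent rp 0 → ok
  r4: data parity 0, sent rp 0 → ok
Recompute each column's even parity and compare to cp:
  c0: data parity 0, sent cp 0 → ok
  c1: data parity 1, sent cp 1 → ok
  c2: data parity 1, sent cp 1 → ok
  c3: data parity 1, sent cp 0 → mismatch
  c4: data parity 0, sent cp 0 → ok
Exactly one row (r1) and one column (c3) fail → the flipped bit is at their intersection.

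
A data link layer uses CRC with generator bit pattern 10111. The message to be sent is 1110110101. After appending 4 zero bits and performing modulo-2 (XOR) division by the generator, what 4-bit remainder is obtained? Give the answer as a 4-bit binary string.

Append 4 zeros: 11101101010000. Divide by 10111 (XOR where the leading bit is 1):
  pos 0: 11101 XOR 10111 = 01010
  pos 1: 10101 XOR 10111 = 00010
  pos 4: 10010 XOR 10111 = 00101
  pos 6: 10110 XOR 10111 = 00001
Remainder (last 4 bits) = 1000. This is the CRC / FCS.

1000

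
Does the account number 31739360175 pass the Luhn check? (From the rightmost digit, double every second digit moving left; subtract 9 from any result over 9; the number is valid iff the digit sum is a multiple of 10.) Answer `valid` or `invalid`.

valid

From the right, keep odd positions and double even positions (subtract 9 from any doubled value over 9):
  doubled (positions 2,4,...): 5 0 6 6 2 → sum 19
  kept (positions 1,3,...): 5 1 6 9 7 3 → sum 31
Total = 50.
50 mod 10 = 0, so the number is valid.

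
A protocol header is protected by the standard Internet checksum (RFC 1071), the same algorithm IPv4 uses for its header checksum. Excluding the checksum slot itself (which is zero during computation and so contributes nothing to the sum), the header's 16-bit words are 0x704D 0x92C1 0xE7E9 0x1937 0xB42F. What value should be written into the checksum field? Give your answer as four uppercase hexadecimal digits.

47A0

One's-complement addition (fold any carry out of bit 15 back into bit 0):
  0x704D + 0x92C1 = 0x1030E → wrap carry → 0x030F
  0x030F + 0xE7E9 = 0x0EAF8
  0xEAF8 + 0x1937 = 0x1042F → wrap carry → 0x0430
  0x0430 + 0xB42F = 0x0B85F
One's-complement sum = 0xB85F.
Checksum = ~0xB85F & 0xFFFF = 0x47A0.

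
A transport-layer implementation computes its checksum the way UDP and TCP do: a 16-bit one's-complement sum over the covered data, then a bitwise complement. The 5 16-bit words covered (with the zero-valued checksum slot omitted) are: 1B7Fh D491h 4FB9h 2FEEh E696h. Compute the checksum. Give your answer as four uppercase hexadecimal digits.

One's-complement addition (fold any carry out of bit 15 back into bit 0):
  0x1B7F + 0xD491 = 0x0F010
  0xF010 + 0x4FB9 = 0x13FC9 → wrap carry → 0x3FCA
  0x3FCA + 0x2FEE = 0x06FB8
  0x6FB8 + 0xE696 = 0x1564E → wrap carry → 0x564F
One's-complement sum = 0x564F.
Checksum = ~0x564F & 0xFFFF = 0xA9B0.

A9B0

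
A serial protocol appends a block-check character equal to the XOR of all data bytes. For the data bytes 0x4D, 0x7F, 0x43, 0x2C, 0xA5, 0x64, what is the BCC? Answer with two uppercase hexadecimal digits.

9C

XOR the bytes together:
  start with 0x4D
  0x4D ⊕ 0x7F = 0x32
  0x32 ⊕ 0x43 = 0x71
  0x71 ⊕ 0x2C = 0x5D
  0x5D ⊕ 0xA5 = 0xF8
  0xF8 ⊕ 0x64 = 0x9C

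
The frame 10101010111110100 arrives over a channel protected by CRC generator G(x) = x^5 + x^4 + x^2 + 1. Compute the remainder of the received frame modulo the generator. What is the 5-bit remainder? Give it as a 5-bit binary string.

Modulo-2 division of 10101010111110100 by 110101:
  pos 0: 101010 XOR 110101 = 011111
  pos 1: 111111 XOR 110101 = 001010
  pos 3: 101001 XOR 110101 = 011100
  pos 4: 111001 XOR 110101 = 001100
  pos 6: 110011 XOR 110101 = 000110
  pos 9: 110101 XOR 110101 = 000000
Remainder = 00000 (zero — the frame passes the CRC check).

00000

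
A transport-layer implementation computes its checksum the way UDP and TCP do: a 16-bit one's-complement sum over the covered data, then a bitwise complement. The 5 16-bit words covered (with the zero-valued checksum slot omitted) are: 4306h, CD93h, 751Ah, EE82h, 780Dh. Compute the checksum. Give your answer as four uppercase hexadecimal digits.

13BB

One's-complement addition (fold any carry out of bit 15 back into bit 0):
  0x4306 + 0xCD93 = 0x11099 → wrap carry → 0x109A
  0x109A + 0x751A = 0x085B4
  0x85B4 + 0xEE82 = 0x17436 → wrap carry → 0x7437
  0x7437 + 0x780D = 0x0EC44
One's-complement sum = 0xEC44.
Checksum = ~0xEC44 & 0xFFFF = 0x13BB.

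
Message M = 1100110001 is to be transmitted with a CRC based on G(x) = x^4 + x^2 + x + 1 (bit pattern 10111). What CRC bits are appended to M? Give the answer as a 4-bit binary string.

0100

Append 4 zeros: 11001100010000. Divide by 10111 (XOR where the leading bit is 1):
  pos 0: 11001 XOR 10111 = 01110
  pos 1: 11101 XOR 10111 = 01010
  pos 2: 10100 XOR 10111 = 00011
  pos 5: 11001 XOR 10111 = 01110
  pos 6: 11100 XOR 10111 = 01011
  pos 7: 10110 XOR 10111 = 00001
Remainder (last 4 bits) = 0100. This is the CRC / FCS.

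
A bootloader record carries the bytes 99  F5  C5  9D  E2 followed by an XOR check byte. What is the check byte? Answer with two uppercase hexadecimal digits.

D6

XOR the bytes together:
  start with 0x99
  0x99 ⊕ 0xF5 = 0x6C
  0x6C ⊕ 0xC5 = 0xA9
  0xA9 ⊕ 0x9D = 0x34
  0x34 ⊕ 0xE2 = 0xD6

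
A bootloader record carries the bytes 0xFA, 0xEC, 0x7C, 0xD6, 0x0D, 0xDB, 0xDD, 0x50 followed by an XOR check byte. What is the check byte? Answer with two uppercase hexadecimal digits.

E7

XOR the bytes together:
  start with 0xFA
  0xFA ⊕ 0xEC = 0x16
  0x16 ⊕ 0x7C = 0x6A
  0x6A ⊕ 0xD6 = 0xBC
  0xBC ⊕ 0x0D = 0xB1
  0xB1 ⊕ 0xDB = 0x6A
  0x6A ⊕ 0xDD = 0xB7
  0xB7 ⊕ 0x50 = 0xE7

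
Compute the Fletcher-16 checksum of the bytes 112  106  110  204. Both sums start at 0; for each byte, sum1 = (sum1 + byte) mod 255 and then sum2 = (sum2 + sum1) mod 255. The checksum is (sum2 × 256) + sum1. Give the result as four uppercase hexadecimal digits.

Running sums (mod 255):
  after byte 0 (112): sum1=112, sum2=112
  after byte 1 (106): sum1=218, sum2=75
  after byte 2 (110): sum1=73, sum2=148
  after byte 3 (204): sum1=22, sum2=170
Checksum = sum2·256 + sum1 = 170·256 + 22 = 43542 = 0xAA16.

AA16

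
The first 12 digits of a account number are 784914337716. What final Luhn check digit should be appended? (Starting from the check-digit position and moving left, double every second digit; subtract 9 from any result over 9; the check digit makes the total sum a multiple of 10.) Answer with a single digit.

Partial digits right→left: 6 1 7 7 3 3 4 1 9 4 8 7
Double every second digit counting from the check-digit position (so the 1st, 3rd, 5th, ... of the partial from the right).
  doubled (with −9 where >9): 3 5 6 8 9 7 → sum 38
  kept as-is: 1 7 3 1 4 7 → sum 23
Total = 38 + 23 = 61.
Check digit = (10 − (61 mod 10)) mod 10 = 9.

9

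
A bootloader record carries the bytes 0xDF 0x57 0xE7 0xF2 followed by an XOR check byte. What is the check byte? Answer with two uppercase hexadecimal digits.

9D

XOR the bytes together:
  start with 0xDF
  0xDF ⊕ 0x57 = 0x88
  0x88 ⊕ 0xE7 = 0x6F
  0x6F ⊕ 0xF2 = 0x9D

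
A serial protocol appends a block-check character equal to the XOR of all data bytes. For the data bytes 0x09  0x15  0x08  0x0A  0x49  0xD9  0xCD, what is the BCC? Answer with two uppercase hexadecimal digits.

XOR the bytes together:
  start with 0x09
  0x09 ⊕ 0x15 = 0x1C
  0x1C ⊕ 0x08 = 0x14
  0x14 ⊕ 0x0A = 0x1E
  0x1E ⊕ 0x49 = 0x57
  0x57 ⊕ 0xD9 = 0x8E
  0x8E ⊕ 0xCD = 0x43

43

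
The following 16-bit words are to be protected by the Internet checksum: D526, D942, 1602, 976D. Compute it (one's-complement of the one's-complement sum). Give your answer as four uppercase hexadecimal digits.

A426

One's-complement addition (fold any carry out of bit 15 back into bit 0):
  0xD526 + 0xD942 = 0x1AE68 → wrap carry → 0xAE69
  0xAE69 + 0x1602 = 0x0C46B
  0xC46B + 0x976D = 0x15BD8 → wrap carry → 0x5BD9
One's-complement sum = 0x5BD9.
Checksum = ~0x5BD9 & 0xFFFF = 0xA426.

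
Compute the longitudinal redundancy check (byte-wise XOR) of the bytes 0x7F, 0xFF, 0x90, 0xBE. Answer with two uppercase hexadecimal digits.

XOR the bytes together:
  start with 0x7F
  0x7F ⊕ 0xFF = 0x80
  0x80 ⊕ 0x90 = 0x10
  0x10 ⊕ 0xBE = 0xAE

AE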